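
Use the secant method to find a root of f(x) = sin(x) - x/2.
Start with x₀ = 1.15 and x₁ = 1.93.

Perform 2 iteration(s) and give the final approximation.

f(x) = sin(x) - x/2
x₀ = 1.15, x₁ = 1.93

Secant formula: x_{n+1} = x_n - f(x_n)(x_n - x_{n-1})/(f(x_n) - f(x_{n-1}))

Iteration 1:
  f(1.150000) = 0.337764
  f(1.930000) = -0.028823
  x_2 = 1.930000 - (-0.028823)×(1.930000 - 1.150000)/(-0.028823 - 0.337764)
       = 1.868672
Iteration 2:
  f(1.930000) = -0.028823
  f(1.868672) = 0.021626
  x_3 = 1.868672 - 0.021626×(1.868672 - 1.930000)/(0.021626 - (-0.028823))
       = 1.894962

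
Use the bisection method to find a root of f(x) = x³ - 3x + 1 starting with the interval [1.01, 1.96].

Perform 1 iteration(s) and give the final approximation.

f(x) = x³ - 3x + 1
Initial interval: [1.01, 1.96]

Iteration 1:
  c_1 = (1.010000 + 1.960000)/2 = 1.485000
  f(c_1) = f(1.485000) = -0.180241
  f(a) × f(c) ≥ 0, new interval: [1.485000, 1.960000]

After 1 iteration(s), the approximation is c_1 = 1.485000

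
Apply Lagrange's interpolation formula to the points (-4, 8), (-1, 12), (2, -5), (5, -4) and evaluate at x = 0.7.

Lagrange interpolation formula:
P(x) = Σ yᵢ × Lᵢ(x)
where Lᵢ(x) = Π_{j≠i} (x - xⱼ)/(xᵢ - xⱼ)

L_0(0.7) = (0.7 - (-1))/(-4 - (-1)) × (0.7 - 2)/(-4 - 2) × (0.7 - 5)/(-4 - 5) = -0.058660
L_1(0.7) = (0.7 - (-4))/(-1 - (-4)) × (0.7 - 2)/(-1 - 2) × (0.7 - 5)/(-1 - 5) = 0.486537
L_2(0.7) = (0.7 - (-4))/(2 - (-4)) × (0.7 - (-1))/(2 - (-1)) × (0.7 - 5)/(2 - 5) = 0.636241
L_3(0.7) = (0.7 - (-4))/(5 - (-4)) × (0.7 - (-1))/(5 - (-1)) × (0.7 - 2)/(5 - 2) = -0.064117

P(0.7) = 8×L_0(0.7) + 12×L_1(0.7) + (-5)×L_2(0.7) + (-4)×L_3(0.7)
P(0.7) = 2.444426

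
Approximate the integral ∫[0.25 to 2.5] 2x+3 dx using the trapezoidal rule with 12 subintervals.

f(x) = 2x+3
a = 0.25, b = 2.5, n = 12
h = (b - a)/n = 0.187500

Trapezoidal rule: (h/2)[f(x₀) + 2f(x₁) + 2f(x₂) + ... + f(xₙ)]

x_0 = 0.2500, f(x_0) = 3.500000, coefficient = 1
x_1 = 0.4375, f(x_1) = 3.875000, coefficient = 2
x_2 = 0.6250, f(x_2) = 4.250000, coefficient = 2
x_3 = 0.8125, f(x_3) = 4.625000, coefficient = 2
x_4 = 1.0000, f(x_4) = 5.000000, coefficient = 2
x_5 = 1.1875, f(x_5) = 5.375000, coefficient = 2
x_6 = 1.3750, f(x_6) = 5.750000, coefficient = 2
x_7 = 1.5625, f(x_7) = 6.125000, coefficient = 2
x_8 = 1.7500, f(x_8) = 6.500000, coefficient = 2
x_9 = 1.9375, f(x_9) = 6.875000, coefficient = 2
x_10 = 2.1250, f(x_10) = 7.250000, coefficient = 2
x_11 = 2.3125, f(x_11) = 7.625000, coefficient = 2
x_12 = 2.5000, f(x_12) = 8.000000, coefficient = 1

I ≈ (0.187500/2) × 138.000000 = 12.937500
Exact value: 12.937500
Error: 0.000000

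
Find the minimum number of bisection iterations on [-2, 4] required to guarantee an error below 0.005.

We need (b-a)/2^n ≤ 0.005
(4 - (-2))/2^n ≤ 0.005
6/2^n ≤ 0.005
2^n ≥ 1200
n ≥ log₂(1200) = 10.23
n ≥ 11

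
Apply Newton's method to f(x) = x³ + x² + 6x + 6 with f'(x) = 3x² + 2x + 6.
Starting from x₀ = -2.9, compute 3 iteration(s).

f(x) = x³ + x² + 6x + 6
f'(x) = 3x² + 2x + 6
x₀ = -2.9

Newton-Raphson formula: x_{n+1} = x_n - f(x_n)/f'(x_n)

Iteration 1:
  f(-2.900000) = -27.379000
  f'(-2.900000) = 25.430000
  x_1 = -2.900000 - (-27.379000)/25.430000 = -1.823358
Iteration 2:
  f(-1.823358) = -7.677515
  f'(-1.823358) = 12.327189
  x_2 = -1.823358 - (-7.677515)/12.327189 = -1.200547
Iteration 3:
  f(-1.200547) = -1.492331
  f'(-1.200547) = 7.922844
  x_3 = -1.200547 - (-1.492331)/7.922844 = -1.012189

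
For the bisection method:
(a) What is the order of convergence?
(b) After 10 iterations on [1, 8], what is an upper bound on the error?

(a) Bisection has linear (order 1) convergence; the error is halved each step.

(b) Error bound = (b-a)/2^n = (8 - 1)/2^{10}
    = 7/2^{10}

(a) 1 (linear); (b) error ≤ 6.84e-03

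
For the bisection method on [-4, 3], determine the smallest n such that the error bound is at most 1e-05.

We need (b-a)/2^n ≤ 1e-05
(3 - (-4))/2^n ≤ 1e-05
7/2^n ≤ 1e-05
2^n ≥ 700000
n ≥ log₂(700000) = 19.42
n ≥ 20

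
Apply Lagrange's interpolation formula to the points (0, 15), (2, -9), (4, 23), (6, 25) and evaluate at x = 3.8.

Lagrange interpolation formula:
P(x) = Σ yᵢ × Lᵢ(x)
where Lᵢ(x) = Π_{j≠i} (x - xⱼ)/(xᵢ - xⱼ)

L_0(3.8) = (3.8 - 2)/(0 - 2) × (3.8 - 4)/(0 - 4) × (3.8 - 6)/(0 - 6) = -0.016500
L_1(3.8) = (3.8 - 0)/(2 - 0) × (3.8 - 4)/(2 - 4) × (3.8 - 6)/(2 - 6) = 0.104500
L_2(3.8) = (3.8 - 0)/(4 - 0) × (3.8 - 2)/(4 - 2) × (3.8 - 6)/(4 - 6) = 0.940500
L_3(3.8) = (3.8 - 0)/(6 - 0) × (3.8 - 2)/(6 - 2) × (3.8 - 4)/(6 - 4) = -0.028500

P(3.8) = 15×L_0(3.8) + (-9)×L_1(3.8) + 23×L_2(3.8) + 25×L_3(3.8)
P(3.8) = 19.731000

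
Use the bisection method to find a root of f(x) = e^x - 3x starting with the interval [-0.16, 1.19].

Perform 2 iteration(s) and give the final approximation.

f(x) = e^x - 3x
Initial interval: [-0.16, 1.19]

Iteration 1:
  c_1 = (-0.160000 + 1.190000)/2 = 0.515000
  f(c_1) = f(0.515000) = 0.128639
  f(a) × f(c) ≥ 0, new interval: [0.515000, 1.190000]
Iteration 2:
  c_2 = (0.515000 + 1.190000)/2 = 0.852500
  f(c_2) = f(0.852500) = -0.211997
  f(a) × f(c) < 0, new interval: [0.515000, 0.852500]

After 2 iteration(s), the approximation is c_2 = 0.852500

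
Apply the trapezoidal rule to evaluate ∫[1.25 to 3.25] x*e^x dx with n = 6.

f(x) = x*e^x
a = 1.25, b = 3.25, n = 6
h = (b - a)/n = 0.333333

Trapezoidal rule: (h/2)[f(x₀) + 2f(x₁) + 2f(x₂) + ... + f(xₙ)]

x_0 = 1.2500, f(x_0) = 4.362929, coefficient = 1
x_1 = 1.5833, f(x_1) = 7.712679, coefficient = 2
x_2 = 1.9167, f(x_2) = 13.029998, coefficient = 2
x_3 = 2.2500, f(x_3) = 21.347406, coefficient = 2
x_4 = 2.5833, f(x_4) = 34.206439, coefficient = 2
x_5 = 2.9167, f(x_5) = 53.898793, coefficient = 2
x_6 = 3.2500, f(x_6) = 83.818605, coefficient = 1

I ≈ (0.333333/2) × 348.572162 = 58.095360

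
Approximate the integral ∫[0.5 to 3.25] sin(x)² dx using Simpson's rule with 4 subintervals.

f(x) = sin(x)²
a = 0.5, b = 3.25, n = 4
h = (b - a)/n = 0.687500

Simpson's rule: (h/3)[f(x₀) + 4f(x₁) + 2f(x₂) + ... + f(xₙ)]

x_0 = 0.5000, f(x_0) = 0.229849, coefficient = 1
x_1 = 1.1875, f(x_1) = 0.860139, coefficient = 4
x_2 = 1.8750, f(x_2) = 0.910280, coefficient = 2
x_3 = 2.5625, f(x_3) = 0.299499, coefficient = 4
x_4 = 3.2500, f(x_4) = 0.011706, coefficient = 1

I ≈ (0.687500/3) × 6.700666 = 1.535569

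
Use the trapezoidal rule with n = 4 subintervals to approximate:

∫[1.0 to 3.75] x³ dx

f(x) = x³
a = 1.0, b = 3.75, n = 4
h = (b - a)/n = 0.687500

Trapezoidal rule: (h/2)[f(x₀) + 2f(x₁) + 2f(x₂) + ... + f(xₙ)]

x_0 = 1.0000, f(x_0) = 1.000000, coefficient = 1
x_1 = 1.6875, f(x_1) = 4.805420, coefficient = 2
x_2 = 2.3750, f(x_2) = 13.396484, coefficient = 2
x_3 = 3.0625, f(x_3) = 28.722900, coefficient = 2
x_4 = 3.7500, f(x_4) = 52.734375, coefficient = 1

I ≈ (0.687500/2) × 147.583984 = 50.731995
Exact value: 49.188477
Error: 1.543518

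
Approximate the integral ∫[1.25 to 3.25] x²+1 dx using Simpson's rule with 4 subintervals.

f(x) = x²+1
a = 1.25, b = 3.25, n = 4
h = (b - a)/n = 0.500000

Simpson's rule: (h/3)[f(x₀) + 4f(x₁) + 2f(x₂) + ... + f(xₙ)]

x_0 = 1.2500, f(x_0) = 2.562500, coefficient = 1
x_1 = 1.7500, f(x_1) = 4.062500, coefficient = 4
x_2 = 2.2500, f(x_2) = 6.062500, coefficient = 2
x_3 = 2.7500, f(x_3) = 8.562500, coefficient = 4
x_4 = 3.2500, f(x_4) = 11.562500, coefficient = 1

I ≈ (0.500000/3) × 76.750000 = 12.791667
Exact value: 12.791667
Error: 0.000000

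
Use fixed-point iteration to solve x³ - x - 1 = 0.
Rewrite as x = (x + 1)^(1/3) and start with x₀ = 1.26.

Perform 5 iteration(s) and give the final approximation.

Equation: x³ - x - 1 = 0
Fixed-point form: x = (x + 1)^(1/3)
x₀ = 1.26

x_1 = g(1.260000) = 1.312309
x_2 = g(1.312309) = 1.322357
x_3 = g(1.322357) = 1.324269
x_4 = g(1.324269) = 1.324633
x_5 = g(1.324633) = 1.324702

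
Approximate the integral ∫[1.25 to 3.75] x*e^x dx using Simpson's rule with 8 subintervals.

f(x) = x*e^x
a = 1.25, b = 3.75, n = 8
h = (b - a)/n = 0.312500

Simpson's rule: (h/3)[f(x₀) + 4f(x₁) + 2f(x₂) + ... + f(xₙ)]

x_0 = 1.2500, f(x_0) = 4.362929, coefficient = 1
x_1 = 1.5625, f(x_1) = 7.454271, coefficient = 4
x_2 = 1.8750, f(x_2) = 12.226536, coefficient = 2
x_3 = 2.1875, f(x_3) = 19.496975, coefficient = 4
x_4 = 2.5000, f(x_4) = 30.456235, coefficient = 2
x_5 = 2.8125, f(x_5) = 46.832330, coefficient = 4
x_6 = 3.1250, f(x_6) = 71.124672, coefficient = 2
x_7 = 3.4375, f(x_7) = 106.937491, coefficient = 4
x_8 = 3.7500, f(x_8) = 159.454058, coefficient = 1

I ≈ (0.312500/3) × 1114.316136 = 116.074597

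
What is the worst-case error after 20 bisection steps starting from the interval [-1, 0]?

Bisection error bound: |error| ≤ (b-a)/2^n
|error| ≤ (0 - (-1))/2^20 = 1/2^20
|error| ≤ 0.0000009537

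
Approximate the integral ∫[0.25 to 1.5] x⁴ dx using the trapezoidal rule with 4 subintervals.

f(x) = x⁴
a = 0.25, b = 1.5, n = 4
h = (b - a)/n = 0.312500

Trapezoidal rule: (h/2)[f(x₀) + 2f(x₁) + 2f(x₂) + ... + f(xₙ)]

x_0 = 0.2500, f(x_0) = 0.003906, coefficient = 1
x_1 = 0.5625, f(x_1) = 0.100113, coefficient = 2
x_2 = 0.8750, f(x_2) = 0.586182, coefficient = 2
x_3 = 1.1875, f(x_3) = 1.988541, coefficient = 2
x_4 = 1.5000, f(x_4) = 5.062500, coefficient = 1

I ≈ (0.312500/2) × 10.416077 = 1.627512
Exact value: 1.518555
Error: 0.108957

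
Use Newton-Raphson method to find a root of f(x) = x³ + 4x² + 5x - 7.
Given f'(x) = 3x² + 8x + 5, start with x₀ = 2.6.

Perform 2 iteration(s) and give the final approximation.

f(x) = x³ + 4x² + 5x - 7
f'(x) = 3x² + 8x + 5
x₀ = 2.6

Newton-Raphson formula: x_{n+1} = x_n - f(x_n)/f'(x_n)

Iteration 1:
  f(2.600000) = 50.616000
  f'(2.600000) = 46.080000
  x_1 = 2.600000 - 50.616000/46.080000 = 1.501563
Iteration 2:
  f(1.501563) = 12.912130
  f'(1.501563) = 23.776570
  x_2 = 1.501563 - 12.912130/23.776570 = 0.958501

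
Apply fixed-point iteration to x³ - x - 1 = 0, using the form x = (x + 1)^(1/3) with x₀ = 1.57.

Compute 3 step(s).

Equation: x³ - x - 1 = 0
Fixed-point form: x = (x + 1)^(1/3)
x₀ = 1.57

x_1 = g(1.570000) = 1.369760
x_2 = g(1.369760) = 1.333219
x_3 = g(1.333219) = 1.326331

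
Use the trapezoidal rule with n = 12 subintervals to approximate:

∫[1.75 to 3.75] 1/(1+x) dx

f(x) = 1/(1+x)
a = 1.75, b = 3.75, n = 12
h = (b - a)/n = 0.166667

Trapezoidal rule: (h/2)[f(x₀) + 2f(x₁) + 2f(x₂) + ... + f(xₙ)]

x_0 = 1.7500, f(x_0) = 0.363636, coefficient = 1
x_1 = 1.9167, f(x_1) = 0.342857, coefficient = 2
x_2 = 2.0833, f(x_2) = 0.324324, coefficient = 2
x_3 = 2.2500, f(x_3) = 0.307692, coefficient = 2
x_4 = 2.4167, f(x_4) = 0.292683, coefficient = 2
x_5 = 2.5833, f(x_5) = 0.279070, coefficient = 2
x_6 = 2.7500, f(x_6) = 0.266667, coefficient = 2
x_7 = 2.9167, f(x_7) = 0.255319, coefficient = 2
x_8 = 3.0833, f(x_8) = 0.244898, coefficient = 2
x_9 = 3.2500, f(x_9) = 0.235294, coefficient = 2
x_10 = 3.4167, f(x_10) = 0.226415, coefficient = 2
x_11 = 3.5833, f(x_11) = 0.218182, coefficient = 2
x_12 = 3.7500, f(x_12) = 0.210526, coefficient = 1

I ≈ (0.166667/2) × 6.560965 = 0.546747
Exact value: 0.546544
Error: 0.000203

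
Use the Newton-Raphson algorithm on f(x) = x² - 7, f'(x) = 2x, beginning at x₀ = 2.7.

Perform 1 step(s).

f(x) = x² - 7
f'(x) = 2x
x₀ = 2.7

Newton-Raphson formula: x_{n+1} = x_n - f(x_n)/f'(x_n)

Iteration 1:
  f(2.700000) = 0.290000
  f'(2.700000) = 5.400000
  x_1 = 2.700000 - 0.290000/5.400000 = 2.646296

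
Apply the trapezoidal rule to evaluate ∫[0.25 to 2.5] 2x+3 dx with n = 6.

f(x) = 2x+3
a = 0.25, b = 2.5, n = 6
h = (b - a)/n = 0.375000

Trapezoidal rule: (h/2)[f(x₀) + 2f(x₁) + 2f(x₂) + ... + f(xₙ)]

x_0 = 0.2500, f(x_0) = 3.500000, coefficient = 1
x_1 = 0.6250, f(x_1) = 4.250000, coefficient = 2
x_2 = 1.0000, f(x_2) = 5.000000, coefficient = 2
x_3 = 1.3750, f(x_3) = 5.750000, coefficient = 2
x_4 = 1.7500, f(x_4) = 6.500000, coefficient = 2
x_5 = 2.1250, f(x_5) = 7.250000, coefficient = 2
x_6 = 2.5000, f(x_6) = 8.000000, coefficient = 1

I ≈ (0.375000/2) × 69.000000 = 12.937500
Exact value: 12.937500
Error: 0.000000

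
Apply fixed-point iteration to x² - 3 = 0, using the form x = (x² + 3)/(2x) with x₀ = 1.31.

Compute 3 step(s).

Equation: x² - 3 = 0
Fixed-point form: x = (x² + 3)/(2x)
x₀ = 1.31

x_1 = g(1.310000) = 1.800038
x_2 = g(1.800038) = 1.733335
x_3 = g(1.733335) = 1.732051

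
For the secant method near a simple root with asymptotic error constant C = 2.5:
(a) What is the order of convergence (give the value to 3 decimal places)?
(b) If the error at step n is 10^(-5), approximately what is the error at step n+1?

(a) Secant method has superlinear convergence with order φ = (1+√5)/2 ≈ 1.618.
    This means |e_{n+1}| ≈ C|e_n|^1.618.

(b) With |e_n| = 10^(-5) and C = 2.5:
    |e_{n+1}| ≈ 2.5 × (10^(-5))^1.618 = 2.5 × 10^(-8.09)

(a) ≈ 1.618 (golden ratio); (b) |e_{n+1}| ≈ 2.031e-08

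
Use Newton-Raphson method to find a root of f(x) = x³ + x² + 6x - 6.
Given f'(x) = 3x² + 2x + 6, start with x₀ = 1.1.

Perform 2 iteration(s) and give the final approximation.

f(x) = x³ + x² + 6x - 6
f'(x) = 3x² + 2x + 6
x₀ = 1.1

Newton-Raphson formula: x_{n+1} = x_n - f(x_n)/f'(x_n)

Iteration 1:
  f(1.100000) = 3.141000
  f'(1.100000) = 11.830000
  x_1 = 1.100000 - 3.141000/11.830000 = 0.834489
Iteration 2:
  f(0.834489) = 0.284417
  f'(0.834489) = 9.758091
  x_2 = 0.834489 - 0.284417/9.758091 = 0.805342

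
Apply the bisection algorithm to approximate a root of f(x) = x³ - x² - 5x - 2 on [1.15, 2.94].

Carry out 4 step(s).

f(x) = x³ - x² - 5x - 2
Initial interval: [1.15, 2.94]

Iteration 1:
  c_1 = (1.150000 + 2.940000)/2 = 2.045000
  f(c_1) = f(2.045000) = -7.854784
  f(a) × f(c) ≥ 0, new interval: [2.045000, 2.940000]
Iteration 2:
  c_2 = (2.045000 + 2.940000)/2 = 2.492500
  f(c_2) = f(2.492500) = -5.190260
  f(a) × f(c) ≥ 0, new interval: [2.492500, 2.940000]
Iteration 3:
  c_3 = (2.492500 + 2.940000)/2 = 2.716250
  f(c_3) = f(2.716250) = -2.918733
  f(a) × f(c) ≥ 0, new interval: [2.716250, 2.940000]
Iteration 4:
  c_4 = (2.716250 + 2.940000)/2 = 2.828125
  f(c_4) = f(2.828125) = -1.518749
  f(a) × f(c) ≥ 0, new interval: [2.828125, 2.940000]

After 4 iteration(s), the approximation is c_4 = 2.828125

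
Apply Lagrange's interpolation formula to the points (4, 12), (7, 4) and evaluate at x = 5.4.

Lagrange interpolation formula:
P(x) = Σ yᵢ × Lᵢ(x)
where Lᵢ(x) = Π_{j≠i} (x - xⱼ)/(xᵢ - xⱼ)

L_0(5.4) = (5.4 - 7)/(4 - 7) = 0.533333
L_1(5.4) = (5.4 - 4)/(7 - 4) = 0.466667

P(5.4) = 12×L_0(5.4) + 4×L_1(5.4)
P(5.4) = 8.266667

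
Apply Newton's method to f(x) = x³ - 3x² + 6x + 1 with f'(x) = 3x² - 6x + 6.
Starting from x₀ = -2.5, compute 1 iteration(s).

f(x) = x³ - 3x² + 6x + 1
f'(x) = 3x² - 6x + 6
x₀ = -2.5

Newton-Raphson formula: x_{n+1} = x_n - f(x_n)/f'(x_n)

Iteration 1:
  f(-2.500000) = -48.375000
  f'(-2.500000) = 39.750000
  x_1 = -2.500000 - (-48.375000)/39.750000 = -1.283019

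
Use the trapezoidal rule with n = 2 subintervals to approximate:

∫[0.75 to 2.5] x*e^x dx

f(x) = x*e^x
a = 0.75, b = 2.5, n = 2
h = (b - a)/n = 0.875000

Trapezoidal rule: (h/2)[f(x₀) + 2f(x₁) + 2f(x₂) + ... + f(xₙ)]

x_0 = 0.7500, f(x_0) = 1.587750, coefficient = 1
x_1 = 1.6250, f(x_1) = 8.252431, coefficient = 2
x_2 = 2.5000, f(x_2) = 30.456235, coefficient = 1

I ≈ (0.875000/2) × 48.548847 = 21.240120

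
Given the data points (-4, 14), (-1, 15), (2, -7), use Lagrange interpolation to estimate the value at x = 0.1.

Lagrange interpolation formula:
P(x) = Σ yᵢ × Lᵢ(x)
where Lᵢ(x) = Π_{j≠i} (x - xⱼ)/(xᵢ - xⱼ)

L_0(0.1) = (0.1 - (-1))/(-4 - (-1)) × (0.1 - 2)/(-4 - 2) = -0.116111
L_1(0.1) = (0.1 - (-4))/(-1 - (-4)) × (0.1 - 2)/(-1 - 2) = 0.865556
L_2(0.1) = (0.1 - (-4))/(2 - (-4)) × (0.1 - (-1))/(2 - (-1)) = 0.250556

P(0.1) = 14×L_0(0.1) + 15×L_1(0.1) + (-7)×L_2(0.1)
P(0.1) = 9.603889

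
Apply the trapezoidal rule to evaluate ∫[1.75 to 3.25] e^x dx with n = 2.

f(x) = e^x
a = 1.75, b = 3.25, n = 2
h = (b - a)/n = 0.750000

Trapezoidal rule: (h/2)[f(x₀) + 2f(x₁) + 2f(x₂) + ... + f(xₙ)]

x_0 = 1.7500, f(x_0) = 5.754603, coefficient = 1
x_1 = 2.5000, f(x_1) = 12.182494, coefficient = 2
x_2 = 3.2500, f(x_2) = 25.790340, coefficient = 1

I ≈ (0.750000/2) × 55.909931 = 20.966224
Exact value: 20.035737
Error: 0.930487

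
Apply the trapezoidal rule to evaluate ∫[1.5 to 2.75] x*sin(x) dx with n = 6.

f(x) = x*sin(x)
a = 1.5, b = 2.75, n = 6
h = (b - a)/n = 0.208333

Trapezoidal rule: (h/2)[f(x₀) + 2f(x₁) + 2f(x₂) + ... + f(xₙ)]

x_0 = 1.5000, f(x_0) = 1.496242, coefficient = 1
x_1 = 1.7083, f(x_1) = 1.692201, coefficient = 2
x_2 = 1.9167, f(x_2) = 1.803163, coefficient = 2
x_3 = 2.1250, f(x_3) = 1.806930, coefficient = 2
x_4 = 2.3333, f(x_4) = 1.687200, coefficient = 2
x_5 = 2.5417, f(x_5) = 1.434978, coefficient = 2
x_6 = 2.7500, f(x_6) = 1.049568, coefficient = 1

I ≈ (0.208333/2) × 19.394754 = 2.020287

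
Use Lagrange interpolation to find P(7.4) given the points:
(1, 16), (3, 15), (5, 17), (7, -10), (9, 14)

Lagrange interpolation formula:
P(x) = Σ yᵢ × Lᵢ(x)
where Lᵢ(x) = Π_{j≠i} (x - xⱼ)/(xᵢ - xⱼ)

L_0(7.4) = (7.4 - 3)/(1 - 3) × (7.4 - 5)/(1 - 5) × (7.4 - 7)/(1 - 7) × (7.4 - 9)/(1 - 9) = -0.017600
L_1(7.4) = (7.4 - 1)/(3 - 1) × (7.4 - 5)/(3 - 5) × (7.4 - 7)/(3 - 7) × (7.4 - 9)/(3 - 9) = 0.102400
L_2(7.4) = (7.4 - 1)/(5 - 1) × (7.4 - 3)/(5 - 3) × (7.4 - 7)/(5 - 7) × (7.4 - 9)/(5 - 9) = -0.281600
L_3(7.4) = (7.4 - 1)/(7 - 1) × (7.4 - 3)/(7 - 3) × (7.4 - 5)/(7 - 5) × (7.4 - 9)/(7 - 9) = 1.126400
L_4(7.4) = (7.4 - 1)/(9 - 1) × (7.4 - 3)/(9 - 3) × (7.4 - 5)/(9 - 5) × (7.4 - 7)/(9 - 7) = 0.070400

P(7.4) = 16×L_0(7.4) + 15×L_1(7.4) + 17×L_2(7.4) + (-10)×L_3(7.4) + 14×L_4(7.4)
P(7.4) = -13.811200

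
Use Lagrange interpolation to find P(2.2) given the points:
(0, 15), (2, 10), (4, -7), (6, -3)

Lagrange interpolation formula:
P(x) = Σ yᵢ × Lᵢ(x)
where Lᵢ(x) = Π_{j≠i} (x - xⱼ)/(xᵢ - xⱼ)

L_0(2.2) = (2.2 - 2)/(0 - 2) × (2.2 - 4)/(0 - 4) × (2.2 - 6)/(0 - 6) = -0.028500
L_1(2.2) = (2.2 - 0)/(2 - 0) × (2.2 - 4)/(2 - 4) × (2.2 - 6)/(2 - 6) = 0.940500
L_2(2.2) = (2.2 - 0)/(4 - 0) × (2.2 - 2)/(4 - 2) × (2.2 - 6)/(4 - 6) = 0.104500
L_3(2.2) = (2.2 - 0)/(6 - 0) × (2.2 - 2)/(6 - 2) × (2.2 - 4)/(6 - 4) = -0.016500

P(2.2) = 15×L_0(2.2) + 10×L_1(2.2) + (-7)×L_2(2.2) + (-3)×L_3(2.2)
P(2.2) = 8.295500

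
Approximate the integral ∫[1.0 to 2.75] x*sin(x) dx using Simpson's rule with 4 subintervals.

f(x) = x*sin(x)
a = 1.0, b = 2.75, n = 4
h = (b - a)/n = 0.437500

Simpson's rule: (h/3)[f(x₀) + 4f(x₁) + 2f(x₂) + ... + f(xₙ)]

x_0 = 1.0000, f(x_0) = 0.841471, coefficient = 1
x_1 = 1.4375, f(x_1) = 1.424748, coefficient = 4
x_2 = 1.8750, f(x_2) = 1.788911, coefficient = 2
x_3 = 2.3125, f(x_3) = 1.705050, coefficient = 4
x_4 = 2.7500, f(x_4) = 1.049568, coefficient = 1

I ≈ (0.437500/3) × 17.988051 = 2.623257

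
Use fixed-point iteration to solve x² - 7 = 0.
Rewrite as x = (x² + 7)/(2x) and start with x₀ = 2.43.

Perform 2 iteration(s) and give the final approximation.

Equation: x² - 7 = 0
Fixed-point form: x = (x² + 7)/(2x)
x₀ = 2.43

x_1 = g(2.430000) = 2.655329
x_2 = g(2.655329) = 2.645769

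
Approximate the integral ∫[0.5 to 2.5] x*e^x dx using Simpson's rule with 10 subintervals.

f(x) = x*e^x
a = 0.5, b = 2.5, n = 10
h = (b - a)/n = 0.200000

Simpson's rule: (h/3)[f(x₀) + 4f(x₁) + 2f(x₂) + ... + f(xₙ)]

x_0 = 0.5000, f(x_0) = 0.824361, coefficient = 1
x_1 = 0.7000, f(x_1) = 1.409627, coefficient = 4
x_2 = 0.9000, f(x_2) = 2.213643, coefficient = 2
x_3 = 1.1000, f(x_3) = 3.304583, coefficient = 4
x_4 = 1.3000, f(x_4) = 4.770086, coefficient = 2
x_5 = 1.5000, f(x_5) = 6.722534, coefficient = 4
x_6 = 1.7000, f(x_6) = 9.305711, coefficient = 2
x_7 = 1.9000, f(x_7) = 12.703199, coefficient = 4
x_8 = 2.1000, f(x_8) = 17.148957, coefficient = 2
x_9 = 2.3000, f(x_9) = 22.940620, coefficient = 4
x_10 = 2.5000, f(x_10) = 30.456235, coefficient = 1

I ≈ (0.200000/3) × 286.479636 = 19.098642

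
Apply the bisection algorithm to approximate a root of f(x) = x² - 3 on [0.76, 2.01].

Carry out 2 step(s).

f(x) = x² - 3
Initial interval: [0.76, 2.01]

Iteration 1:
  c_1 = (0.760000 + 2.010000)/2 = 1.385000
  f(c_1) = f(1.385000) = -1.081775
  f(a) × f(c) ≥ 0, new interval: [1.385000, 2.010000]
Iteration 2:
  c_2 = (1.385000 + 2.010000)/2 = 1.697500
  f(c_2) = f(1.697500) = -0.118494
  f(a) × f(c) ≥ 0, new interval: [1.697500, 2.010000]

After 2 iteration(s), the approximation is c_2 = 1.697500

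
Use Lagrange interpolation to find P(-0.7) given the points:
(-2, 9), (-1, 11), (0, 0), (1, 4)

Lagrange interpolation formula:
P(x) = Σ yᵢ × Lᵢ(x)
where Lᵢ(x) = Π_{j≠i} (x - xⱼ)/(xᵢ - xⱼ)

L_0(-0.7) = (-0.7 - (-1))/(-2 - (-1)) × (-0.7 - 0)/(-2 - 0) × (-0.7 - 1)/(-2 - 1) = -0.059500
L_1(-0.7) = (-0.7 - (-2))/(-1 - (-2)) × (-0.7 - 0)/(-1 - 0) × (-0.7 - 1)/(-1 - 1) = 0.773500
L_2(-0.7) = (-0.7 - (-2))/(0 - (-2)) × (-0.7 - (-1))/(0 - (-1)) × (-0.7 - 1)/(0 - 1) = 0.331500
L_3(-0.7) = (-0.7 - (-2))/(1 - (-2)) × (-0.7 - (-1))/(1 - (-1)) × (-0.7 - 0)/(1 - 0) = -0.045500

P(-0.7) = 9×L_0(-0.7) + 11×L_1(-0.7) + 0×L_2(-0.7) + 4×L_3(-0.7)
P(-0.7) = 7.791000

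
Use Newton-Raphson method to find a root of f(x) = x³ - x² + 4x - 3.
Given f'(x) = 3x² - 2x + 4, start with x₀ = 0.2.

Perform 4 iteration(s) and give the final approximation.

f(x) = x³ - x² + 4x - 3
f'(x) = 3x² - 2x + 4
x₀ = 0.2

Newton-Raphson formula: x_{n+1} = x_n - f(x_n)/f'(x_n)

Iteration 1:
  f(0.200000) = -2.232000
  f'(0.200000) = 3.720000
  x_1 = 0.200000 - (-2.232000)/3.720000 = 0.800000
Iteration 2:
  f(0.800000) = 0.072000
  f'(0.800000) = 4.320000
  x_2 = 0.800000 - 0.072000/4.320000 = 0.783333
Iteration 3:
  f(0.783333) = 0.000384
  f'(0.783333) = 4.274167
  x_3 = 0.783333 - 0.000384/4.274167 = 0.783243
Iteration 4:
  f(0.783243) = 0.000000
  f'(0.783243) = 4.273924
  x_4 = 0.783243 - 0.000000/4.273924 = 0.783243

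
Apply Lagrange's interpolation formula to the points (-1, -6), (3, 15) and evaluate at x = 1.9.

Lagrange interpolation formula:
P(x) = Σ yᵢ × Lᵢ(x)
where Lᵢ(x) = Π_{j≠i} (x - xⱼ)/(xᵢ - xⱼ)

L_0(1.9) = (1.9 - 3)/(-1 - 3) = 0.275000
L_1(1.9) = (1.9 - (-1))/(3 - (-1)) = 0.725000

P(1.9) = (-6)×L_0(1.9) + 15×L_1(1.9)
P(1.9) = 9.225000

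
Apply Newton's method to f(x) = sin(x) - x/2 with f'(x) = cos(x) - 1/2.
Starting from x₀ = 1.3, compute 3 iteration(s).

f(x) = sin(x) - x/2
f'(x) = cos(x) - 1/2
x₀ = 1.3

Newton-Raphson formula: x_{n+1} = x_n - f(x_n)/f'(x_n)

Iteration 1:
  f(1.300000) = 0.313558
  f'(1.300000) = -0.232501
  x_1 = 1.300000 - 0.313558/(-0.232501) = 2.648631
Iteration 2:
  f(2.648631) = -0.851078
  f'(2.648631) = -1.380935
  x_2 = 2.648631 - (-0.851078)/(-1.380935) = 2.032325
Iteration 3:
  f(2.032325) = -0.120790
  f'(2.032325) = -0.945317
  x_3 = 2.032325 - (-0.120790)/(-0.945317) = 1.904548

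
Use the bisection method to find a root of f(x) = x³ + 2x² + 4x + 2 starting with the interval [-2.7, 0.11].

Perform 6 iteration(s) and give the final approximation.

f(x) = x³ + 2x² + 4x + 2
Initial interval: [-2.7, 0.11]

Iteration 1:
  c_1 = (-2.700000 + 0.110000)/2 = -1.295000
  f(c_1) = f(-1.295000) = -1.997697
  f(a) × f(c) ≥ 0, new interval: [-1.295000, 0.110000]
Iteration 2:
  c_2 = (-1.295000 + 0.110000)/2 = -0.592500
  f(c_2) = f(-0.592500) = 0.124112
  f(a) × f(c) < 0, new interval: [-1.295000, -0.592500]
Iteration 3:
  c_3 = (-1.295000 + (-0.592500))/2 = -0.943750
  f(c_3) = f(-0.943750) = -0.834236
  f(a) × f(c) ≥ 0, new interval: [-0.943750, -0.592500]
Iteration 4:
  c_4 = (-0.943750 + (-0.592500))/2 = -0.768125
  f(c_4) = f(-0.768125) = -0.345674
  f(a) × f(c) ≥ 0, new interval: [-0.768125, -0.592500]
Iteration 5:
  c_5 = (-0.768125 + (-0.592500))/2 = -0.680313
  f(c_5) = f(-0.680313) = -0.110466
  f(a) × f(c) ≥ 0, new interval: [-0.680313, -0.592500]
Iteration 6:
  c_6 = (-0.680313 + (-0.592500))/2 = -0.636406
  f(c_6) = f(-0.636406) = 0.006648
  f(a) × f(c) < 0, new interval: [-0.680313, -0.636406]

After 6 iteration(s), the approximation is c_6 = -0.636406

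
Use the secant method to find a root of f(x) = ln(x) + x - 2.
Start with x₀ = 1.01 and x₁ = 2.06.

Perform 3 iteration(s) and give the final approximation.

f(x) = ln(x) + x - 2
x₀ = 1.01, x₁ = 2.06

Secant formula: x_{n+1} = x_n - f(x_n)(x_n - x_{n-1})/(f(x_n) - f(x_{n-1}))

Iteration 1:
  f(1.010000) = -0.980050
  f(2.060000) = 0.782706
  x_2 = 2.060000 - 0.782706×(2.060000 - 1.010000)/(0.782706 - (-0.980050))
       = 1.593775
Iteration 2:
  f(2.060000) = 0.782706
  f(1.593775) = 0.059880
  x_3 = 1.593775 - 0.059880×(1.593775 - 2.060000)/(0.059880 - 0.782706)
       = 1.555152
Iteration 3:
  f(1.593775) = 0.059880
  f(1.555152) = -0.003275
  x_4 = 1.555152 - (-0.003275)×(1.555152 - 1.593775)/(-0.003275 - 0.059880)
       = 1.557155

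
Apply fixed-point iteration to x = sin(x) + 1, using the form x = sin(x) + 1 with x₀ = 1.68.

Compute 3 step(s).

Equation: x = sin(x) + 1
Fixed-point form: x = sin(x) + 1
x₀ = 1.68

x_1 = g(1.680000) = 1.994043
x_2 = g(1.994043) = 1.911760
x_3 = g(1.911760) = 1.942433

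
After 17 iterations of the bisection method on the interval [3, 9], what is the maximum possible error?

Bisection error bound: |error| ≤ (b-a)/2^n
|error| ≤ (9 - 3)/2^17 = 6/2^17
|error| ≤ 0.0000457764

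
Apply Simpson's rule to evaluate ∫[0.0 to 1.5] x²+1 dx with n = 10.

f(x) = x²+1
a = 0.0, b = 1.5, n = 10
h = (b - a)/n = 0.150000

Simpson's rule: (h/3)[f(x₀) + 4f(x₁) + 2f(x₂) + ... + f(xₙ)]

x_0 = 0.0000, f(x_0) = 1.000000, coefficient = 1
x_1 = 0.1500, f(x_1) = 1.022500, coefficient = 4
x_2 = 0.3000, f(x_2) = 1.090000, coefficient = 2
x_3 = 0.4500, f(x_3) = 1.202500, coefficient = 4
x_4 = 0.6000, f(x_4) = 1.360000, coefficient = 2
x_5 = 0.7500, f(x_5) = 1.562500, coefficient = 4
x_6 = 0.9000, f(x_6) = 1.810000, coefficient = 2
x_7 = 1.0500, f(x_7) = 2.102500, coefficient = 4
x_8 = 1.2000, f(x_8) = 2.440000, coefficient = 2
x_9 = 1.3500, f(x_9) = 2.822500, coefficient = 4
x_10 = 1.5000, f(x_10) = 3.250000, coefficient = 1

I ≈ (0.150000/3) × 52.500000 = 2.625000
Exact value: 2.625000
Error: 0.000000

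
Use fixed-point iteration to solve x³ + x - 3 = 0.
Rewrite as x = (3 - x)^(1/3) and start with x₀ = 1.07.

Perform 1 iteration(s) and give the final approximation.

Equation: x³ + x - 3 = 0
Fixed-point form: x = (3 - x)^(1/3)
x₀ = 1.07

x_1 = g(1.070000) = 1.245047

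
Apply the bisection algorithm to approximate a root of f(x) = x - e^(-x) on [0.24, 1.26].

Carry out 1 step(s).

f(x) = x - e^(-x)
Initial interval: [0.24, 1.26]

Iteration 1:
  c_1 = (0.240000 + 1.260000)/2 = 0.750000
  f(c_1) = f(0.750000) = 0.277633
  f(a) × f(c) < 0, new interval: [0.240000, 0.750000]

After 1 iteration(s), the approximation is c_1 = 0.750000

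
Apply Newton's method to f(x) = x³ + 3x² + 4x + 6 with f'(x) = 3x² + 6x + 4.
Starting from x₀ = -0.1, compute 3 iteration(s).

f(x) = x³ + 3x² + 4x + 6
f'(x) = 3x² + 6x + 4
x₀ = -0.1

Newton-Raphson formula: x_{n+1} = x_n - f(x_n)/f'(x_n)

Iteration 1:
  f(-0.100000) = 5.629000
  f'(-0.100000) = 3.430000
  x_1 = -0.100000 - 5.629000/3.430000 = -1.741108
Iteration 2:
  f(-1.741108) = 2.851845
  f'(-1.741108) = 2.647723
  x_2 = -1.741108 - 2.851845/2.647723 = -2.818202
Iteration 3:
  f(-2.818202) = -3.828916
  f'(-2.818202) = 10.917571
  x_3 = -2.818202 - (-3.828916)/10.917571 = -2.467490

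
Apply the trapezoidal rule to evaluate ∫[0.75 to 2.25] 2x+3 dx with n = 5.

f(x) = 2x+3
a = 0.75, b = 2.25, n = 5
h = (b - a)/n = 0.300000

Trapezoidal rule: (h/2)[f(x₀) + 2f(x₁) + 2f(x₂) + ... + f(xₙ)]

x_0 = 0.7500, f(x_0) = 4.500000, coefficient = 1
x_1 = 1.0500, f(x_1) = 5.100000, coefficient = 2
x_2 = 1.3500, f(x_2) = 5.700000, coefficient = 2
x_3 = 1.6500, f(x_3) = 6.300000, coefficient = 2
x_4 = 1.9500, f(x_4) = 6.900000, coefficient = 2
x_5 = 2.2500, f(x_5) = 7.500000, coefficient = 1

I ≈ (0.300000/2) × 60.000000 = 9.000000
Exact value: 9.000000
Error: 0.000000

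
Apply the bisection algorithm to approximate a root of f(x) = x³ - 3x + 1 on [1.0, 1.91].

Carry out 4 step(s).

f(x) = x³ - 3x + 1
Initial interval: [1.0, 1.91]

Iteration 1:
  c_1 = (1.000000 + 1.910000)/2 = 1.455000
  f(c_1) = f(1.455000) = -0.284729
  f(a) × f(c) ≥ 0, new interval: [1.455000, 1.910000]
Iteration 2:
  c_2 = (1.455000 + 1.910000)/2 = 1.682500
  f(c_2) = f(1.682500) = 0.715332
  f(a) × f(c) < 0, new interval: [1.455000, 1.682500]
Iteration 3:
  c_3 = (1.455000 + 1.682500)/2 = 1.568750
  f(c_3) = f(1.568750) = 0.154407
  f(a) × f(c) < 0, new interval: [1.455000, 1.568750]
Iteration 4:
  c_4 = (1.455000 + 1.568750)/2 = 1.511875
  f(c_4) = f(1.511875) = -0.079833
  f(a) × f(c) ≥ 0, new interval: [1.511875, 1.568750]

After 4 iteration(s), the approximation is c_4 = 1.511875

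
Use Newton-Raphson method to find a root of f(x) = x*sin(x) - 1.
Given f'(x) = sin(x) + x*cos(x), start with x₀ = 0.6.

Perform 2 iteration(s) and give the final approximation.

f(x) = x*sin(x) - 1
f'(x) = sin(x) + x*cos(x)
x₀ = 0.6

Newton-Raphson formula: x_{n+1} = x_n - f(x_n)/f'(x_n)

Iteration 1:
  f(0.600000) = -0.661215
  f'(0.600000) = 1.059844
  x_1 = 0.600000 - (-0.661215)/1.059844 = 1.223879
Iteration 2:
  f(1.223879) = 0.150967
  f'(1.223879) = 1.356545
  x_2 = 1.223879 - 0.150967/1.356545 = 1.112591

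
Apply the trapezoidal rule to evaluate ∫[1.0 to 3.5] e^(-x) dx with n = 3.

f(x) = e^(-x)
a = 1.0, b = 3.5, n = 3
h = (b - a)/n = 0.833333

Trapezoidal rule: (h/2)[f(x₀) + 2f(x₁) + 2f(x₂) + ... + f(xₙ)]

x_0 = 1.0000, f(x_0) = 0.367879, coefficient = 1
x_1 = 1.8333, f(x_1) = 0.159880, coefficient = 2
x_2 = 2.6667, f(x_2) = 0.069483, coefficient = 2
x_3 = 3.5000, f(x_3) = 0.030197, coefficient = 1

I ≈ (0.833333/2) × 0.856803 = 0.357001
Exact value: 0.337682
Error: 0.019319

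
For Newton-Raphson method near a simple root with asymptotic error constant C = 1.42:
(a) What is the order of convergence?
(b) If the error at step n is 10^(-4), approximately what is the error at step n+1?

(a) Newton-Raphson has quadratic (order 2) convergence near simple roots.
    This means |e_{n+1}| ≈ C|e_n|².

(b) With |e_n| = 10^(-4) and C = 1.42:
    |e_{n+1}| ≈ 1.42 × (10^(-4))² = 1.42 × 10^(-8)

(a) 2 (quadratic); (b) |e_{n+1}| ≈ 1.420e-08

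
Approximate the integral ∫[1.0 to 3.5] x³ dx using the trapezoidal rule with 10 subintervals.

f(x) = x³
a = 1.0, b = 3.5, n = 10
h = (b - a)/n = 0.250000

Trapezoidal rule: (h/2)[f(x₀) + 2f(x₁) + 2f(x₂) + ... + f(xₙ)]

x_0 = 1.0000, f(x_0) = 1.000000, coefficient = 1
x_1 = 1.2500, f(x_1) = 1.953125, coefficient = 2
x_2 = 1.5000, f(x_2) = 3.375000, coefficient = 2
x_3 = 1.7500, f(x_3) = 5.359375, coefficient = 2
x_4 = 2.0000, f(x_4) = 8.000000, coefficient = 2
x_5 = 2.2500, f(x_5) = 11.390625, coefficient = 2
x_6 = 2.5000, f(x_6) = 15.625000, coefficient = 2
x_7 = 2.7500, f(x_7) = 20.796875, coefficient = 2
x_8 = 3.0000, f(x_8) = 27.000000, coefficient = 2
x_9 = 3.2500, f(x_9) = 34.328125, coefficient = 2
x_10 = 3.5000, f(x_10) = 42.875000, coefficient = 1

I ≈ (0.250000/2) × 299.531250 = 37.441406
Exact value: 37.265625
Error: 0.175781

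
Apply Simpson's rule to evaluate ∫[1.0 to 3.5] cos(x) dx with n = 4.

f(x) = cos(x)
a = 1.0, b = 3.5, n = 4
h = (b - a)/n = 0.625000

Simpson's rule: (h/3)[f(x₀) + 4f(x₁) + 2f(x₂) + ... + f(xₙ)]

x_0 = 1.0000, f(x_0) = 0.540302, coefficient = 1
x_1 = 1.6250, f(x_1) = -0.054177, coefficient = 4
x_2 = 2.2500, f(x_2) = -0.628174, coefficient = 2
x_3 = 2.8750, f(x_3) = -0.964674, coefficient = 4
x_4 = 3.5000, f(x_4) = -0.936457, coefficient = 1

I ≈ (0.625000/3) × -5.727907 = -1.193314
Exact value: -1.192254
Error: 0.001060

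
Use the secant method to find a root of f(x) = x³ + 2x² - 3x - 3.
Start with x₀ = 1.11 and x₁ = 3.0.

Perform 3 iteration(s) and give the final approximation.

f(x) = x³ + 2x² - 3x - 3
x₀ = 1.11, x₁ = 3.0

Secant formula: x_{n+1} = x_n - f(x_n)(x_n - x_{n-1})/(f(x_n) - f(x_{n-1}))

Iteration 1:
  f(1.110000) = -2.498169
  f(3.000000) = 33.000000
  x_2 = 3.000000 - 33.000000×(3.000000 - 1.110000)/(33.000000 - (-2.498169))
       = 1.243008
Iteration 2:
  f(3.000000) = 33.000000
  f(1.243008) = -1.718353
  x_3 = 1.243008 - (-1.718353)×(1.243008 - 3.000000)/(-1.718353 - 33.000000)
       = 1.329969
Iteration 3:
  f(1.243008) = -1.718353
  f(1.329969) = -1.099802
  x_4 = 1.329969 - (-1.099802)×(1.329969 - 1.243008)/(-1.099802 - (-1.718353))
       = 1.484587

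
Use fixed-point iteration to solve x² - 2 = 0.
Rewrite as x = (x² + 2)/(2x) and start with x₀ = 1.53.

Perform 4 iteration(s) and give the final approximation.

Equation: x² - 2 = 0
Fixed-point form: x = (x² + 2)/(2x)
x₀ = 1.53

x_1 = g(1.530000) = 1.418595
x_2 = g(1.418595) = 1.414220
x_3 = g(1.414220) = 1.414214
x_4 = g(1.414214) = 1.414214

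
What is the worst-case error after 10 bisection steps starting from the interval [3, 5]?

Bisection error bound: |error| ≤ (b-a)/2^n
|error| ≤ (5 - 3)/2^10 = 2/2^10
|error| ≤ 0.0019531250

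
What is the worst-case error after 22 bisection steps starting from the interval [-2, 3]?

Bisection error bound: |error| ≤ (b-a)/2^n
|error| ≤ (3 - (-2))/2^22 = 5/2^22
|error| ≤ 0.0000011921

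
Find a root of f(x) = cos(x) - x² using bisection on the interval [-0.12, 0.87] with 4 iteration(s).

f(x) = cos(x) - x²
Initial interval: [-0.12, 0.87]

Iteration 1:
  c_1 = (-0.120000 + 0.870000)/2 = 0.375000
  f(c_1) = f(0.375000) = 0.789883
  f(a) × f(c) ≥ 0, new interval: [0.375000, 0.870000]
Iteration 2:
  c_2 = (0.375000 + 0.870000)/2 = 0.622500
  f(c_2) = f(0.622500) = 0.424917
  f(a) × f(c) ≥ 0, new interval: [0.622500, 0.870000]
Iteration 3:
  c_3 = (0.622500 + 0.870000)/2 = 0.746250
  f(c_3) = f(0.746250) = 0.177351
  f(a) × f(c) ≥ 0, new interval: [0.746250, 0.870000]
Iteration 4:
  c_4 = (0.746250 + 0.870000)/2 = 0.808125
  f(c_4) = f(0.808125) = 0.037789
  f(a) × f(c) ≥ 0, new interval: [0.808125, 0.870000]

After 4 iteration(s), the approximation is c_4 = 0.808125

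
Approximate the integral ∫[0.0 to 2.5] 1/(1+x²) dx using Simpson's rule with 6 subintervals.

f(x) = 1/(1+x²)
a = 0.0, b = 2.5, n = 6
h = (b - a)/n = 0.416667

Simpson's rule: (h/3)[f(x₀) + 4f(x₁) + 2f(x₂) + ... + f(xₙ)]

x_0 = 0.0000, f(x_0) = 1.000000, coefficient = 1
x_1 = 0.4167, f(x_1) = 0.852071, coefficient = 4
x_2 = 0.8333, f(x_2) = 0.590164, coefficient = 2
x_3 = 1.2500, f(x_3) = 0.390244, coefficient = 4
x_4 = 1.6667, f(x_4) = 0.264706, coefficient = 2
x_5 = 2.0833, f(x_5) = 0.187256, coefficient = 4
x_6 = 2.5000, f(x_6) = 0.137931, coefficient = 1

I ≈ (0.416667/3) × 8.565955 = 1.189716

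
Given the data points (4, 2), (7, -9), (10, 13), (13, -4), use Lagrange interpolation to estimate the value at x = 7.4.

Lagrange interpolation formula:
P(x) = Σ yᵢ × Lᵢ(x)
where Lᵢ(x) = Π_{j≠i} (x - xⱼ)/(xᵢ - xⱼ)

L_0(7.4) = (7.4 - 7)/(4 - 7) × (7.4 - 10)/(4 - 10) × (7.4 - 13)/(4 - 13) = -0.035951
L_1(7.4) = (7.4 - 4)/(7 - 4) × (7.4 - 10)/(7 - 10) × (7.4 - 13)/(7 - 13) = 0.916741
L_2(7.4) = (7.4 - 4)/(10 - 4) × (7.4 - 7)/(10 - 7) × (7.4 - 13)/(10 - 13) = 0.141037
L_3(7.4) = (7.4 - 4)/(13 - 4) × (7.4 - 7)/(13 - 7) × (7.4 - 10)/(13 - 10) = -0.021827

P(7.4) = 2×L_0(7.4) + (-9)×L_1(7.4) + 13×L_2(7.4) + (-4)×L_3(7.4)
P(7.4) = -6.401778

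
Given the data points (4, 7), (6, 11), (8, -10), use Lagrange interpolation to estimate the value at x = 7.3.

Lagrange interpolation formula:
P(x) = Σ yᵢ × Lᵢ(x)
where Lᵢ(x) = Π_{j≠i} (x - xⱼ)/(xᵢ - xⱼ)

L_0(7.3) = (7.3 - 6)/(4 - 6) × (7.3 - 8)/(4 - 8) = -0.113750
L_1(7.3) = (7.3 - 4)/(6 - 4) × (7.3 - 8)/(6 - 8) = 0.577500
L_2(7.3) = (7.3 - 4)/(8 - 4) × (7.3 - 6)/(8 - 6) = 0.536250

P(7.3) = 7×L_0(7.3) + 11×L_1(7.3) + (-10)×L_2(7.3)
P(7.3) = 0.193750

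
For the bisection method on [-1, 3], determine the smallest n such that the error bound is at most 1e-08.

We need (b-a)/2^n ≤ 1e-08
(3 - (-1))/2^n ≤ 1e-08
4/2^n ≤ 1e-08
2^n ≥ 400000000
n ≥ log₂(400000000) = 28.58
n ≥ 29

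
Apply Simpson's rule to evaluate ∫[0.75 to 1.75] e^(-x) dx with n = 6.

f(x) = e^(-x)
a = 0.75, b = 1.75, n = 6
h = (b - a)/n = 0.166667

Simpson's rule: (h/3)[f(x₀) + 4f(x₁) + 2f(x₂) + ... + f(xₙ)]

x_0 = 0.7500, f(x_0) = 0.472367, coefficient = 1
x_1 = 0.9167, f(x_1) = 0.399850, coefficient = 4
x_2 = 1.0833, f(x_2) = 0.338465, coefficient = 2
x_3 = 1.2500, f(x_3) = 0.286505, coefficient = 4
x_4 = 1.4167, f(x_4) = 0.242521, coefficient = 2
x_5 = 1.5833, f(x_5) = 0.205290, coefficient = 4
x_6 = 1.7500, f(x_6) = 0.173774, coefficient = 1

I ≈ (0.166667/3) × 5.374690 = 0.298594
Exact value: 0.298593
Error: 0.000001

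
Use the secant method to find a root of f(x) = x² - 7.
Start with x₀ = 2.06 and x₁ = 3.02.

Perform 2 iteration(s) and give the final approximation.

f(x) = x² - 7
x₀ = 2.06, x₁ = 3.02

Secant formula: x_{n+1} = x_n - f(x_n)(x_n - x_{n-1})/(f(x_n) - f(x_{n-1}))

Iteration 1:
  f(2.060000) = -2.756400
  f(3.020000) = 2.120400
  x_2 = 3.020000 - 2.120400×(3.020000 - 2.060000)/(2.120400 - (-2.756400))
       = 2.602598
Iteration 2:
  f(3.020000) = 2.120400
  f(2.602598) = -0.226481
  x_3 = 2.602598 - (-0.226481)×(2.602598 - 3.020000)/(-0.226481 - 2.120400)
       = 2.642879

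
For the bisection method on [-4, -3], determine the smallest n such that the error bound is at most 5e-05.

We need (b-a)/2^n ≤ 5e-05
(-3 - (-4))/2^n ≤ 5e-05
1/2^n ≤ 5e-05
2^n ≥ 20000
n ≥ log₂(20000) = 14.29
n ≥ 15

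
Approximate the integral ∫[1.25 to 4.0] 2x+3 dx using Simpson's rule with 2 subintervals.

f(x) = 2x+3
a = 1.25, b = 4.0, n = 2
h = (b - a)/n = 1.375000

Simpson's rule: (h/3)[f(x₀) + 4f(x₁) + 2f(x₂) + ... + f(xₙ)]

x_0 = 1.2500, f(x_0) = 5.500000, coefficient = 1
x_1 = 2.6250, f(x_1) = 8.250000, coefficient = 4
x_2 = 4.0000, f(x_2) = 11.000000, coefficient = 1

I ≈ (1.375000/3) × 49.500000 = 22.687500
Exact value: 22.687500
Error: 0.000000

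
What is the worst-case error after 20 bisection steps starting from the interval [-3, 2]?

Bisection error bound: |error| ≤ (b-a)/2^n
|error| ≤ (2 - (-3))/2^20 = 5/2^20
|error| ≤ 0.0000047684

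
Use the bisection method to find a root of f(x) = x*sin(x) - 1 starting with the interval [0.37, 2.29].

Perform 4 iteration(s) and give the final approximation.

f(x) = x*sin(x) - 1
Initial interval: [0.37, 2.29]

Iteration 1:
  c_1 = (0.370000 + 2.290000)/2 = 1.330000
  f(c_1) = f(1.330000) = 0.291627
  f(a) × f(c) < 0, new interval: [0.370000, 1.330000]
Iteration 2:
  c_2 = (0.370000 + 1.330000)/2 = 0.850000
  f(c_2) = f(0.850000) = -0.361412
  f(a) × f(c) ≥ 0, new interval: [0.850000, 1.330000]
Iteration 3:
  c_3 = (0.850000 + 1.330000)/2 = 1.090000
  f(c_3) = f(1.090000) = -0.033577
  f(a) × f(c) ≥ 0, new interval: [1.090000, 1.330000]
Iteration 4:
  c_4 = (1.090000 + 1.330000)/2 = 1.210000
  f(c_4) = f(1.210000) = 0.132095
  f(a) × f(c) < 0, new interval: [1.090000, 1.210000]

After 4 iteration(s), the approximation is c_4 = 1.210000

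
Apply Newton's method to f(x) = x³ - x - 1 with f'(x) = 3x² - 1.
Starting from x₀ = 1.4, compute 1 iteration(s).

f(x) = x³ - x - 1
f'(x) = 3x² - 1
x₀ = 1.4

Newton-Raphson formula: x_{n+1} = x_n - f(x_n)/f'(x_n)

Iteration 1:
  f(1.400000) = 0.344000
  f'(1.400000) = 4.880000
  x_1 = 1.400000 - 0.344000/4.880000 = 1.329508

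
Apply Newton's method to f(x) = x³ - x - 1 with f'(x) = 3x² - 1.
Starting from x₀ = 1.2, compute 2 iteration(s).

f(x) = x³ - x - 1
f'(x) = 3x² - 1
x₀ = 1.2

Newton-Raphson formula: x_{n+1} = x_n - f(x_n)/f'(x_n)

Iteration 1:
  f(1.200000) = -0.472000
  f'(1.200000) = 3.320000
  x_1 = 1.200000 - (-0.472000)/3.320000 = 1.342169
Iteration 2:
  f(1.342169) = 0.075636
  f'(1.342169) = 4.404250
  x_2 = 1.342169 - 0.075636/4.404250 = 1.324995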